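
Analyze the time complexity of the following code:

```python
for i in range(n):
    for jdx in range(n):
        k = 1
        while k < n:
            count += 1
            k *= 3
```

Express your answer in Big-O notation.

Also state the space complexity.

Time complexity: O(n^2 log n).
Space complexity: O(1).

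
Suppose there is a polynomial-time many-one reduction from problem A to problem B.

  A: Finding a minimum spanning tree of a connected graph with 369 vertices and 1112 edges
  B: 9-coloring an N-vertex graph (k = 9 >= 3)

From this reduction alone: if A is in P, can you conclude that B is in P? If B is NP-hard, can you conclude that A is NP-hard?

A poly-time reduction A <=_p B transfers tractability DOWN (B easy => A easy) and hardness UP (A hard => B hard), not the reverse.
From A in P, the reduction alone does NOT give B in P: any problem in P trivially reduces to SAT, yet SAT is not known to be in P.
From B NP-hard, the reduction alone does NOT give A NP-hard: again, easy problems reduce to hard ones.
(Here in fact A is P and B is NP-complete.)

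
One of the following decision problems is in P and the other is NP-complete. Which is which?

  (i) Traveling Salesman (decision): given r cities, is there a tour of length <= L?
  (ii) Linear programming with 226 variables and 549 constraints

(i) is NP-complete: reduces from Hamiltonian Cycle.
(ii) is P: the ellipsoid and interior-point methods run in polynomial time.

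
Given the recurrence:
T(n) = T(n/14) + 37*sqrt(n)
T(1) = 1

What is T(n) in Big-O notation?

Each level contributes sqrt(n/14^k). Geometric series with ratio 1/sqrt(14) < 1 sums to O(sqrt(n)).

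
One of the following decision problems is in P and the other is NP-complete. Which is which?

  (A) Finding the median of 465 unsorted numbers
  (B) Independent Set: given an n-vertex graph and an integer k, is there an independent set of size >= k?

(A) is P: linear-time selection (median-of-medians) runs in O(n).
(B) is NP-complete: complement of Clique (with k part of the input).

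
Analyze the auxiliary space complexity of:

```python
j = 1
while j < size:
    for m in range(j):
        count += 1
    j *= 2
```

Space complexity: O(1).
Only a constant amount of auxiliary storage is used; nothing grows with n.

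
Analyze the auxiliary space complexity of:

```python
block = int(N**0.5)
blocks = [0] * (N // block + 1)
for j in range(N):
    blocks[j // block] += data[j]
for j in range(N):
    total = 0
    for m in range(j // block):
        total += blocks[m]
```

Space complexity: O(sqrt(n)).
Storage scales with sqrt(n).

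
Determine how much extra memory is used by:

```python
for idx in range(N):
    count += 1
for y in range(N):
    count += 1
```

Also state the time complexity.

Space complexity: O(1).
Only a constant amount of auxiliary storage is used; nothing grows with n.
Time complexity: O(n).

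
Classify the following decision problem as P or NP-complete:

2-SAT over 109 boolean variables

This problem is in P: 2-SAT is solvable in linear time via implication-graph SCCs.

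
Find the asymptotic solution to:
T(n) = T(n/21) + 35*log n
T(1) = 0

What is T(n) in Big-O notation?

Each of the log_21(n) levels adds O(log n). T(n) = O(log^2 n).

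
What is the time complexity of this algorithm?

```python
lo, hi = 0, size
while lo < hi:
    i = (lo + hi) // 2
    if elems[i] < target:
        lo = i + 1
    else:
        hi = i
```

Time complexity: O(log n).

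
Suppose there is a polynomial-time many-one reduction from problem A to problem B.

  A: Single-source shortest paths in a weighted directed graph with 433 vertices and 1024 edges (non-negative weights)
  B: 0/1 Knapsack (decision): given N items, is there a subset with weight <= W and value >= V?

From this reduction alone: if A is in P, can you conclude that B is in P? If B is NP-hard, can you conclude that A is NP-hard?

A poly-time reduction A <=_p B transfers tractability DOWN (B easy => A easy) and hardness UP (A hard => B hard), not the reverse.
From A in P, the reduction alone does NOT give B in P: any problem in P trivially reduces to SAT, yet SAT is not known to be in P.
From B NP-hard, the reduction alone does NOT give A NP-hard: again, easy problems reduce to hard ones.
(Here in fact A is P and B is NP-complete.)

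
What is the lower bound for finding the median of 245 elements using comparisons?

To find the median of 245 elements, every element must be compared at least once, so the lower bound is Omega(n). The BFPRT algorithm achieves O(n), making this tight.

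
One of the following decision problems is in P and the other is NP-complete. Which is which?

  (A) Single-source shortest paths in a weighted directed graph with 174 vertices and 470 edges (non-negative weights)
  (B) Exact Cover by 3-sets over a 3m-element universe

(A) is P: Dijkstra's algorithm runs in O((V+E) log V).
(B) is NP-complete: one of Karp's 21 NP-complete problems.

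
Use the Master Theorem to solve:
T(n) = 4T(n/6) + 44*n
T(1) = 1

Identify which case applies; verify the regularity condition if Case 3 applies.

a=4, b=6, f(n)=44*n.
log_6(4) = 0.7737 < 1.
f(n) = Omega(n^(0.7737+epsilon)) for some epsilon > 0, so Case 3 is the candidate.
Regularity: a*f(n/b) = 4*44*(n/6)^1 = (4/6)*44*n^1 <= c*f(n) with c = 4/6 < 1. Satisfied.
Case 3: T(n) = Theta(n).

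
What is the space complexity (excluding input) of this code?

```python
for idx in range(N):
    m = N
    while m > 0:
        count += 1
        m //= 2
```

Space complexity: O(1).
Only a constant amount of auxiliary storage is used; nothing grows with n.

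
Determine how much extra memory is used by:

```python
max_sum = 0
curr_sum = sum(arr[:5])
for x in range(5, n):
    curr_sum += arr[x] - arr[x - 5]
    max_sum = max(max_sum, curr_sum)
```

Space complexity: O(1).
Only a constant amount of auxiliary storage is used; nothing grows with n.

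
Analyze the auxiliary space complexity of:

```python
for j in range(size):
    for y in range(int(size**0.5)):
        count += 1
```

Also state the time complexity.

Space complexity: O(1).
Only a constant amount of auxiliary storage is used; nothing grows with n.
Time complexity: O(n * sqrt(n)).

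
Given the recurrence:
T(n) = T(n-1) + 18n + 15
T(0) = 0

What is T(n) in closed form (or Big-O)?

Dominant term in sum is 18*sum(i, i=1..n) = 18*n*(n+1)/2 = O(n^2).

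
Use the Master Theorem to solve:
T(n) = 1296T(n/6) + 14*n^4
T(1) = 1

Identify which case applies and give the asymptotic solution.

a=1296, b=6, f(n)=14*n^4.
log_6(1296) = 4, so n^(log_b(a)) = n^4.
f(n) = Theta(n^4), so Case 2 applies.
T(n) = Theta(n^4 log n).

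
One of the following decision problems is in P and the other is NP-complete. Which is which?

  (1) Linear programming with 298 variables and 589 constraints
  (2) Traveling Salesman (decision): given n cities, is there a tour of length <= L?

(1) is P: the ellipsoid and interior-point methods run in polynomial time.
(2) is NP-complete: reduces from Hamiltonian Cycle.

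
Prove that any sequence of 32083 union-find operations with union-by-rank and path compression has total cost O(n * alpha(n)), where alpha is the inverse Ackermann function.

Using Tarjan's analysis with rank-based potential function. Union-by-rank keeps tree height O(log n). Path compression flattens paths during find. For n = 32083 operations, total cost is O(n * alpha(n)), effectively O(n) since alpha grows incredibly slowly.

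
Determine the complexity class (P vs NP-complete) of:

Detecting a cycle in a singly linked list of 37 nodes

This problem is in P: Floyd's tortoise-and-hare runs in O(n) time, O(1) space.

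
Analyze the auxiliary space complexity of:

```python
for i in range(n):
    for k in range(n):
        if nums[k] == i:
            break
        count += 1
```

Space complexity: O(1).
Only a constant amount of auxiliary storage is used; nothing grows with n.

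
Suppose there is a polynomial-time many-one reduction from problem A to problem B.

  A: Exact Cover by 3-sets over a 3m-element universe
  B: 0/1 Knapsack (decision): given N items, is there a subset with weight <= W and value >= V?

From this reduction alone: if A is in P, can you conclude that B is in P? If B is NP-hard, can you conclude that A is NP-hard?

A poly-time reduction A <=_p B transfers tractability DOWN (B easy => A easy) and hardness UP (A hard => B hard), not the reverse.
From A in P, the reduction alone does NOT give B in P: any problem in P trivially reduces to SAT, yet SAT is not known to be in P.
From B NP-hard, the reduction alone does NOT give A NP-hard: again, easy problems reduce to hard ones.
(Here in fact A is NP-complete and B is NP-complete.)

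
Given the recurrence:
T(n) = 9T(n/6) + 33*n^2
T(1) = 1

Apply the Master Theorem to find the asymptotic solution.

a=9, b=6, f(n)=33*n^2. log_6(9) = 1.226 < 2. Case 3: T(n) = O(n^2).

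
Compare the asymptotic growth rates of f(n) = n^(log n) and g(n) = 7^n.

g(n) = 7^n grows faster: take logs: log(n^(log n)) = (log n)^2, log(7^n) = n log 7; n dominates (log n)^2.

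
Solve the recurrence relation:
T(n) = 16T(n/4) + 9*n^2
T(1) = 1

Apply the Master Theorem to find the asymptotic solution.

a=16, b=4, f(n)=9*n^2. log_4(16) = 2. Case 2: T(n) = O(n^2 log n).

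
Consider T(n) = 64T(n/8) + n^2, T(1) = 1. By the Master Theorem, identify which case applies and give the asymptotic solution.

a=64, b=8, f(n)=n^2.
log_8(64) = 2, so n^(log_b(a)) = n^2.
f(n) = Theta(n^2), so Case 2 applies.
T(n) = Theta(n^2 log n).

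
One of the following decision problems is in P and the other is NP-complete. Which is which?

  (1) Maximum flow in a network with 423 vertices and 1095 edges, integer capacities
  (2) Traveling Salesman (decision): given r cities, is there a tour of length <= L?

(1) is P: Edmonds-Karp / push-relabel run in polynomial time.
(2) is NP-complete: reduces from Hamiltonian Cycle.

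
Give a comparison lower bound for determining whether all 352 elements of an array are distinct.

In the algebraic decision-tree model, the YES region for element distinctness on 352 elements has 352! connected components (one per ordering). Ben-Or's theorem then gives a lower bound of Omega(log(n!)) = Omega(n log n).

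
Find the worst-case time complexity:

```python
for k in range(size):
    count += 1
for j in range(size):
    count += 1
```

Time complexity: O(n).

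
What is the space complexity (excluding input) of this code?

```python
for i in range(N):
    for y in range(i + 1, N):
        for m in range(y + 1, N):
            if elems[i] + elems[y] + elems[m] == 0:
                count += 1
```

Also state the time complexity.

Space complexity: O(1).
Only a constant amount of auxiliary storage is used; nothing grows with n.
Time complexity: O(n^3).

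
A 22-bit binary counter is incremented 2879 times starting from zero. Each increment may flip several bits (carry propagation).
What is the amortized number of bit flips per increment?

Bit i flips on every 2^i-th increment, so over 2879 increments bit i flips floor(2879/2^i) times. Summing over i: total flips < 2 * 2879. Amortized: < 2 = O(1) per increment.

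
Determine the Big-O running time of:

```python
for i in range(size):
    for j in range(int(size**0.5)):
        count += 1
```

Time complexity: O(n * sqrt(n)).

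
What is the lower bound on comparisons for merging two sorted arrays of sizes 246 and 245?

Adversary argument: with sizes 246 and 245 (differing by at most 1), interleave the two arrays so that every consecutive pair in the output comes from different inputs. Then each of the 490 adjacent output pairs must be directly compared, or the algorithm cannot determine their relative order. So 490 comparisons are necessary; standard merge achieves this.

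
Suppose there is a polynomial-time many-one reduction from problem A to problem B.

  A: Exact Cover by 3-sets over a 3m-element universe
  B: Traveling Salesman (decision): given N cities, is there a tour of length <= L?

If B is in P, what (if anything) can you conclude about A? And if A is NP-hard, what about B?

A poly-time reduction A <=_p B means any A-instance can be transformed to a B-instance in poly time.
If B is in P: compose the reduction with B's poly-time algorithm to solve A in poly time, so A is in P.
If A is NP-hard: every NP problem reduces to A, which reduces to B; composing reductions, every NP problem reduces to B, so B is NP-hard.
(Here in fact A is NP-complete and B is NP-complete.)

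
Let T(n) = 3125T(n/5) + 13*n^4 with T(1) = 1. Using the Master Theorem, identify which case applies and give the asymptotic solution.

a=3125, b=5, f(n)=13*n^4.
log_5(3125) = 5 > 4.
Since f(n) = O(n^4) is polynomially smaller than n^5, Case 1 applies.
T(n) = Theta(n^5).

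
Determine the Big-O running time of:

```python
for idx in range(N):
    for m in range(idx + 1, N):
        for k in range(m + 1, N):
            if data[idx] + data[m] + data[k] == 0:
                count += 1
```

Time complexity: O(n^3).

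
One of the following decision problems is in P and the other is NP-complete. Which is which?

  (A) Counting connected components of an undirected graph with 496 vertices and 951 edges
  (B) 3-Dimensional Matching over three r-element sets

(A) is P: BFS/DFS visits each vertex and edge once: O(V+E).
(B) is NP-complete: one of Karp's 21 NP-complete problems.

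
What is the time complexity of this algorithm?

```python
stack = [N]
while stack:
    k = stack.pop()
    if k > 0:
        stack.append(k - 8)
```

Time complexity: O(n).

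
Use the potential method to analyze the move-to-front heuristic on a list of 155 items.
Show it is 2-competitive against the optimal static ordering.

Let Phi = number of inversions between the MTF list and the optimal static list (0 <= Phi <= C(155,2)). Accessing an element at MTF position k and optimal position j: the move-to-front destroys all k-1 inversions in front of it that are not in front in optimal (>= k-j of them) and creates at most j-1 new ones. Amortized cost <= k + (j-1) - (k-j) = 2j - 1 <= 2 * optimal cost.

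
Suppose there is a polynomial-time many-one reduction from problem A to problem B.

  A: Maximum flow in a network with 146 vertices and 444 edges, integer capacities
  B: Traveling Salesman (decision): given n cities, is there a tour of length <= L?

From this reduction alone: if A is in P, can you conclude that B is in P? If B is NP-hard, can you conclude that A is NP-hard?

A poly-time reduction A <=_p B transfers tractability DOWN (B easy => A easy) and hardness UP (A hard => B hard), not the reverse.
From A in P, the reduction alone does NOT give B in P: any problem in P trivially reduces to SAT, yet SAT is not known to be in P.
From B NP-hard, the reduction alone does NOT give A NP-hard: again, easy problems reduce to hard ones.
(Here in fact A is P and B is NP-complete.)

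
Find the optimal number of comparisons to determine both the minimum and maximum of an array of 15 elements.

Naive approach: 28 comparisons (14 for max + 14 for min).
Optimal: Compare elements in pairs first (floor(n/2) = 7 comparisons), then find max among winners and min among losers (7 comparisons each).
Total: ceil(3n/2) - 2 = 21 comparisons. An adversary argument shows this is also a lower bound.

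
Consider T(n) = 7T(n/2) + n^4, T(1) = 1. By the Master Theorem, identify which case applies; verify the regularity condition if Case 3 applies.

a=7, b=2, f(n)=n^4.
log_2(7) = 2.807 < 4.
f(n) = Omega(n^(2.807+epsilon)) for some epsilon > 0, so Case 3 is the candidate.
Regularity: a*f(n/b) = 7*1*(n/2)^4 = (7/16)*1*n^4 <= c*f(n) with c = 7/16 < 1. Satisfied.
Case 3: T(n) = Theta(n^4).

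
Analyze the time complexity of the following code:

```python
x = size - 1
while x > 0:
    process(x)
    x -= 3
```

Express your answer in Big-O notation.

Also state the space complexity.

Time complexity: O(n).
Space complexity: O(1).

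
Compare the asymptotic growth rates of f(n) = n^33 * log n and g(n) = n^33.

f(n) = n^33 * log n grows faster: extra log n factor -> infinity.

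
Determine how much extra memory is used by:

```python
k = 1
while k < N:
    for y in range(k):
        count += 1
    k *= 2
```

Space complexity: O(1).
Only a constant amount of auxiliary storage is used; nothing grows with n.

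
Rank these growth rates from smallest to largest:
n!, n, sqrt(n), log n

Ordered by growth rate: log n < sqrt(n) < n < n!.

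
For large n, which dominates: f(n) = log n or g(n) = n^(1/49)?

g(n) = n^(1/49) grows faster: any positive power of n dominates log n.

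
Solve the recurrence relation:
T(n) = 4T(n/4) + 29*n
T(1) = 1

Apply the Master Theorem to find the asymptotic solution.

a=4, b=4, f(n)=29*n. log_4(4) = 1. Case 2: T(n) = O(n log n).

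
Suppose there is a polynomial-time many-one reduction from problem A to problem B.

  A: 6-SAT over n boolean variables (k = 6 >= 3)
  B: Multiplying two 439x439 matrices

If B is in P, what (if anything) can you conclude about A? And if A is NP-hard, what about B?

A poly-time reduction A <=_p B means any A-instance can be transformed to a B-instance in poly time.
If B is in P: compose the reduction with B's poly-time algorithm to solve A in poly time, so A is in P.
If A is NP-hard: every NP problem reduces to A, which reduces to B; composing reductions, every NP problem reduces to B, so B is NP-hard.
(Here in fact A is NP-complete and B is in P, so no such reduction is known -- its existence would imply P = NP; the analysis concerns only what the assumed reduction would or would not let you conclude.)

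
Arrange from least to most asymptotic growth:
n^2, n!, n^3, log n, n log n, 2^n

Ordered by growth rate: log n < n log n < n^2 < n^3 < 2^n < n!.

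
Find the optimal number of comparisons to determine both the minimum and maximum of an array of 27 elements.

Naive approach: 52 comparisons (26 for max + 26 for min).
Optimal: Compare elements in pairs first (floor(n/2) = 13 comparisons), then find max among winners and min among losers (13 comparisons each).
Total: ceil(3n/2) - 2 = 39 comparisons. An adversary argument shows this is also a lower bound.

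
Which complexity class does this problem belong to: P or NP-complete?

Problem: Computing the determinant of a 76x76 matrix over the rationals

This problem is in P: Gaussian elimination runs in O(n^3).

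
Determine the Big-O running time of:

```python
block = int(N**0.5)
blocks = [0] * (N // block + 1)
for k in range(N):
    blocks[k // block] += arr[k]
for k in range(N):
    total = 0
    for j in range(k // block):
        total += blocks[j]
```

Time complexity: O(n * sqrt(n)).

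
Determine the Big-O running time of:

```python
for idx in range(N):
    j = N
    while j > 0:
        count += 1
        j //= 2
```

Time complexity: O(n log n).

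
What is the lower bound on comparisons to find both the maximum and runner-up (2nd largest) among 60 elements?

Lower bound: finding the max needs 60-1 comparisons. By an adversary weight-doubling argument, the maximum element must personally win at least ceil(log_2(60)) = 6 comparisons in any correct algorithm. The 2nd largest is among those 6 direct losers, and distinguishing it requires 6-1 more comparisons. Total >= 60-1 + 6-1 = 64. A balanced tournament achieves this bound exactly.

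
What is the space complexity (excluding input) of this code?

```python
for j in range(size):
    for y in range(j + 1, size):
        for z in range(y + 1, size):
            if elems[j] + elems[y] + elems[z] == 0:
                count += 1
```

Space complexity: O(1).
Only a constant amount of auxiliary storage is used; nothing grows with n.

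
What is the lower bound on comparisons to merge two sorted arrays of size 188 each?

To merge two sorted arrays of size 188, we need at least 375 comparisons in the worst case. An adversary can force every element to be compared.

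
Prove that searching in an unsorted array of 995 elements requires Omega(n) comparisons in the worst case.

An adversary can always place the target in the last position checked. Until all 995 positions are examined, the target might be in any unchecked position. Therefore 995 comparisons are necessary.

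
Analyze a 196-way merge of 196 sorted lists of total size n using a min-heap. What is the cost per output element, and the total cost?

Maintain a min-heap of size 196 holding the current head of each list. Each output step does one extract-min (O(log 196)) and one insert of that list's next element (O(log 196)). Each of the n elements passes through the heap exactly once, so the total cost is O(n log 196), i.e. O(log 196) per output element.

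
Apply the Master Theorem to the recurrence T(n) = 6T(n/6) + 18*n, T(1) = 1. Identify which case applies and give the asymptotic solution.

a=6, b=6, f(n)=18*n.
log_6(6) = 1, so n^(log_b(a)) = n.
f(n) = Theta(n), so Case 2 applies.
T(n) = Theta(n log n).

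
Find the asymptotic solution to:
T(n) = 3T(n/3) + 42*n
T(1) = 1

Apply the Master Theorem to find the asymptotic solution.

a=3, b=3, f(n)=42*n. log_3(3) = 1. Case 2: T(n) = O(n log n).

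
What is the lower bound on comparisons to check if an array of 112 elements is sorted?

To verify 112 elements are sorted, we must compare each consecutive pair. Skipping any pair allows an adversary to swap them. Therefore 111 comparisons are necessary and sufficient.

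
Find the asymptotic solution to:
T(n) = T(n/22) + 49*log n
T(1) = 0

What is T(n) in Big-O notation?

Each of the log_22(n) levels adds O(log n). T(n) = O(log^2 n).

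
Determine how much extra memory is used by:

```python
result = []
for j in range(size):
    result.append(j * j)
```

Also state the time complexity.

Space complexity: O(n).
Auxiliary storage grows linearly with the input size n in the worst case.
Time complexity: O(n).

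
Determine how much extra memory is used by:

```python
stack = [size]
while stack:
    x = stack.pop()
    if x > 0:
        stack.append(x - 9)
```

Space complexity: O(1).
Only a constant amount of auxiliary storage is used; nothing grows with n.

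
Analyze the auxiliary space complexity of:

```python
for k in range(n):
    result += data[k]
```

Space complexity: O(1).
Only a constant amount of auxiliary storage is used; nothing grows with n.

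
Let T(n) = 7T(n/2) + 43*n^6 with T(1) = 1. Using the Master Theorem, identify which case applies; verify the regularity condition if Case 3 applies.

a=7, b=2, f(n)=43*n^6.
log_2(7) = 2.807 < 6.
f(n) = Omega(n^(2.807+epsilon)) for some epsilon > 0, so Case 3 is the candidate.
Regularity: a*f(n/b) = 7*43*(n/2)^6 = (7/64)*43*n^6 <= c*f(n) with c = 7/64 < 1. Satisfied.
Case 3: T(n) = Theta(n^6).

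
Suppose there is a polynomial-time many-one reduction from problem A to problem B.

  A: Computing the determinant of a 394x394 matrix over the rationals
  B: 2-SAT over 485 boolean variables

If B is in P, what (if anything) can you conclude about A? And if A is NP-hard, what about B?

A poly-time reduction A <=_p B means any A-instance can be transformed to a B-instance in poly time.
If B is in P: compose the reduction with B's poly-time algorithm to solve A in poly time, so A is in P.
If A is NP-hard: every NP problem reduces to A, which reduces to B; composing reductions, every NP problem reduces to B, so B is NP-hard.
(Here in fact A is P and B is P.)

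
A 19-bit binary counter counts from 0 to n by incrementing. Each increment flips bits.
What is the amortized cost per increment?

Bit i flips every 2^i increments. Total flips over n increments: sum_{i=0}^{19} n/2^i < 2n. Amortized cost: 2n/n = O(1).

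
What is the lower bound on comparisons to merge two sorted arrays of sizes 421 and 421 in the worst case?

Adversary: with |421 - 421| <= 1 the inputs can be fully interleaved so that every adjacent pair in the merged output comes from different arrays. Then each of the 841 adjacent pairs must be directly compared, or the algorithm cannot determine their relative order. Standard merge meets this bound.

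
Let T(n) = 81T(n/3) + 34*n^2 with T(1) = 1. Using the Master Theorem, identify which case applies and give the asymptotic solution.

a=81, b=3, f(n)=34*n^2.
log_3(81) = 4 > 2.
Since f(n) = O(n^2) is polynomially smaller than n^4, Case 1 applies.
T(n) = Theta(n^4).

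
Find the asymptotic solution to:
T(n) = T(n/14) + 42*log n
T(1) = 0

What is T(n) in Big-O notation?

Each of the log_14(n) levels adds O(log n). T(n) = O(log^2 n).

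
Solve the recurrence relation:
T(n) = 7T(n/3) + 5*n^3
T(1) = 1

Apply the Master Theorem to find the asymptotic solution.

a=7, b=3, f(n)=5*n^3. log_3(7) = 1.771 < 3. Case 3: T(n) = O(n^3).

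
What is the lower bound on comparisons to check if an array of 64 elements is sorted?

To verify 64 elements are sorted, we must compare each consecutive pair. Skipping any pair allows an adversary to swap them. Therefore 63 comparisons are necessary and sufficient.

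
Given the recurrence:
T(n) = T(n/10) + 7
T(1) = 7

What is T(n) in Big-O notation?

Each step divides n by 10 and adds 7. After log_10(n) steps, T(n) = O(log n).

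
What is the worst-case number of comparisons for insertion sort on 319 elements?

Insertion sort on reverse-sorted input: 1 + 2 + ... + (319-1) = 50721 comparisons.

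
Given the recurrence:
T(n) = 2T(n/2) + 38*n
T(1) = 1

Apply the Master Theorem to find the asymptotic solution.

a=2, b=2, f(n)=38*n. log_2(2) = 1. Case 2: T(n) = O(n log n).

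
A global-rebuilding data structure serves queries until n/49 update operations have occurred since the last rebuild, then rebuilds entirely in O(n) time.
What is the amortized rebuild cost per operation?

The O(n) rebuild is triggered by n/49 operations, so each contributes O(n)/(n/49) = O(49) = O(1) to the rebuild cost.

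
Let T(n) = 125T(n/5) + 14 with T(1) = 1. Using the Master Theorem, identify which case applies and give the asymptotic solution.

a=125, b=5, f(n)=14.
log_5(125) = 3 > 0.
Since f(n) = O(n^0) is polynomially smaller than n^3, Case 1 applies.
T(n) = Theta(n^3).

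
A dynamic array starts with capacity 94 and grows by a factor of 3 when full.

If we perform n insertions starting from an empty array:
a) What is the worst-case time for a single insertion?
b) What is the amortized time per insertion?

(a) Worst-case single insertion: O(n) -- when the array is full at capacity c, the resize copies all c elements, and c can be Theta(n).
(b) Resizes happen at sizes 94, 282, 846, ... Total copy cost for n insertions: 94 + 282 + ... = O(n) (geometric series with ratio 1/3). Amortized cost per insertion: O(n)/n = O(1).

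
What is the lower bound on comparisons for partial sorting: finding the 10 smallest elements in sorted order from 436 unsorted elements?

Finding 10 smallest of 436 in sorted order: Omega(436) to identify the 10 smallest, plus Omega(10 log 10) to sort them. Total: Omega(n + k log k).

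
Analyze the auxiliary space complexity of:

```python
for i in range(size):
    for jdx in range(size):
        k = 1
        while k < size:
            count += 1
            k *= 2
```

Space complexity: O(1).
Only a constant amount of auxiliary storage is used; nothing grows with n.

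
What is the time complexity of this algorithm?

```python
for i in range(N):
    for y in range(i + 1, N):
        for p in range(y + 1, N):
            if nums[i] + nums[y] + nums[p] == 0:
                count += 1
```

Time complexity: O(n^3).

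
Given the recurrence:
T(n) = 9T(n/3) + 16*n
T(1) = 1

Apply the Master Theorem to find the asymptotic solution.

a=9, b=3, f(n)=16*n. log_3(9) = 2. Case 1 of Master Theorem: T(n) = O(n^2).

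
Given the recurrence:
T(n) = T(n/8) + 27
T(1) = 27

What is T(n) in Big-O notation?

Each step divides n by 8 and adds 27. After log_8(n) steps, T(n) = O(log n).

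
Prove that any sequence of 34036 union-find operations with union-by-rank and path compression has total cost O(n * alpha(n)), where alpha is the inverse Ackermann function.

Using Tarjan's analysis with rank-based potential function. Union-by-rank keeps tree height O(log n). Path compression flattens paths during find. For n = 34036 operations, total cost is O(n * alpha(n)), effectively O(n) since alpha grows incredibly slowly.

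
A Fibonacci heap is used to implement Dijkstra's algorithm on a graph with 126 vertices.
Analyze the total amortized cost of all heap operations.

Dijkstra performs 126 insert, 126 extract-min, and at most E decrease-key operations. With Fibonacci heap: insert O(1) amortized, extract-min O(log n) amortized, decrease-key O(1) amortized. Total with n = 126: O(n * 1 + n * log n + E * 1) = O(n log n + E).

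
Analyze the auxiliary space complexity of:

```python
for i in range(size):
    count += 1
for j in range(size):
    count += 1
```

Space complexity: O(1).
Only a constant amount of auxiliary storage is used; nothing grows with n.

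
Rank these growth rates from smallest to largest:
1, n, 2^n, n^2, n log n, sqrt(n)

Ordered by growth rate: 1 < sqrt(n) < n < n log n < n^2 < 2^n.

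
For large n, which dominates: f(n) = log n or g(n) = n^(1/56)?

g(n) = n^(1/56) grows faster: any positive power of n dominates log n.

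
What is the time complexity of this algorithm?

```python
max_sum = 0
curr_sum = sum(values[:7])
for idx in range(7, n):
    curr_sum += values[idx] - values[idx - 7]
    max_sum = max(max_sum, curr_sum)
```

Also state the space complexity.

Time complexity: O(n).
Space complexity: O(1).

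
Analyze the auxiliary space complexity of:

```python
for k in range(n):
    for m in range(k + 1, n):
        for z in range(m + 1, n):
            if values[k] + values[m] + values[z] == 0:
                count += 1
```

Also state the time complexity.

Space complexity: O(1).
Only a constant amount of auxiliary storage is used; nothing grows with n.
Time complexity: O(n^3).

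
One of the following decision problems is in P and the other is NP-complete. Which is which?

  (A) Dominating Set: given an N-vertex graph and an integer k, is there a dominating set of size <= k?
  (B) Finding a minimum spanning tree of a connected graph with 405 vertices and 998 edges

(A) is NP-complete: reduces from Set Cover (with k part of the input).
(B) is P: Kruskal's / Prim's algorithms run in polynomial time.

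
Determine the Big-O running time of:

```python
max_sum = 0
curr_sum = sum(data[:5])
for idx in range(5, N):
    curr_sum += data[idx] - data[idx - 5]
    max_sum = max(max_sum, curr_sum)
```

Time complexity: O(n).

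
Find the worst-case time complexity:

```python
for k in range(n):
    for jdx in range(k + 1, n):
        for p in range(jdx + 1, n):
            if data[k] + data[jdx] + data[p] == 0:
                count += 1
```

Time complexity: O(n^3).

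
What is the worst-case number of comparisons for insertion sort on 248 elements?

Insertion sort on reverse-sorted input: 1 + 2 + ... + (248-1) = 30628 comparisons.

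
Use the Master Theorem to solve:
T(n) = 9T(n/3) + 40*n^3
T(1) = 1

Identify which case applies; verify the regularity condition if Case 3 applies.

a=9, b=3, f(n)=40*n^3.
log_3(9) = 2 < 3.
f(n) = Omega(n^(2+epsilon)) for some epsilon > 0, so Case 3 is the candidate.
Regularity: a*f(n/b) = 9*40*(n/3)^3 = (9/27)*40*n^3 <= c*f(n) with c = 9/27 < 1. Satisfied.
Case 3: T(n) = Theta(n^3).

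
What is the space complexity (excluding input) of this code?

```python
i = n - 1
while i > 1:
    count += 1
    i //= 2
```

Space complexity: O(1).
Only a constant amount of auxiliary storage is used; nothing grows with n.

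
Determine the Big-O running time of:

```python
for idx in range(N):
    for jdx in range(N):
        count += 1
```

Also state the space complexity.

Time complexity: O(n^2).
Space complexity: O(1).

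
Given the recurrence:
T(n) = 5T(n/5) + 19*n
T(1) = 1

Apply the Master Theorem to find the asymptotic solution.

a=5, b=5, f(n)=19*n. log_5(5) = 1. Case 2: T(n) = O(n log n).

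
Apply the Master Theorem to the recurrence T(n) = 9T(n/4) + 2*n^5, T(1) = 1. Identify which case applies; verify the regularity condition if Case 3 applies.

a=9, b=4, f(n)=2*n^5.
log_4(9) = 1.585 < 5.
f(n) = Omega(n^(1.585+epsilon)) for some epsilon > 0, so Case 3 is the candidate.
Regularity: a*f(n/b) = 9*2*(n/4)^5 = (9/1024)*2*n^5 <= c*f(n) with c = 9/1024 < 1. Satisfied.
Case 3: T(n) = Theta(n^5).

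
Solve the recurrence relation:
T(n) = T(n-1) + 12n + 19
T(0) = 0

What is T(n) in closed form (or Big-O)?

Dominant term in sum is 12*sum(i, i=1..n) = 12*n*(n+1)/2 = O(n^2).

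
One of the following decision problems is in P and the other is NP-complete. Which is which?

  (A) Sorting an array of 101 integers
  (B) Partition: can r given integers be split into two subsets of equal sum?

(A) is P: merge sort runs in O(n log n).
(B) is NP-complete: Subset Sum reduces to it (one of Karp's 21 NP-complete problems).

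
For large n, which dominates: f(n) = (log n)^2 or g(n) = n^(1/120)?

g(n) = n^(1/120) grows faster: any positive power of n dominates any polylog.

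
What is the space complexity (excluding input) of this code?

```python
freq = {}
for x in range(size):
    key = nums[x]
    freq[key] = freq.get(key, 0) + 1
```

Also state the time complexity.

Space complexity: O(n).
Auxiliary storage grows linearly with the input size n in the worst case.
Time complexity: O(n).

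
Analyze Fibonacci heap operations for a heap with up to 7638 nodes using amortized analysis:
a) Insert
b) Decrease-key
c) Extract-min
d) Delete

Fibonacci heaps use lazy consolidation. Potential function Phi = t + 2m (t = number of trees, m = marked nodes).
- Insert: O(1) actual, Delta Phi = +1 (one new tree) => O(1) amortized.
- Decrease-key: with c cascading cuts, actual cost is O(c); Delta Phi <= c - 2(c-1) + 2 = 4 - c (c new trees; >= c-1 marks cleared; <= 1 new mark). Amortized O(c) + (4 - c) = O(1).
- Extract-min: O(D(n) + t) actual; consolidation drops t to <= D(n)+1, so Delta Phi pays for the t term. D(n) = O(log n) for n = 7638 => O(log n) amortized.
- Delete: decrease-key to -inf then extract-min = O(log n).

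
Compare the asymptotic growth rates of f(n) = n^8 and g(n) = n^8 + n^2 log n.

f(n) = n^8 and g(n) = n^8 + n^2 log n are Theta of each other: the lower-order n^2 log n term is o(n^8); both are Theta(n^8).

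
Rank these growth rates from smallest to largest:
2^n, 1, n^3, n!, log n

Ordered by growth rate: 1 < log n < n^3 < 2^n < n!.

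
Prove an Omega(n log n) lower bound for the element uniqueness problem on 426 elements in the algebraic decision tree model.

In the algebraic decision tree model, element uniqueness on 426 elements is equivalent to determining which cell of an arrangement of C(426,2) = 90525 hyperplanes x_i = x_j contains the input point. Ben-Or's theorem shows this requires Omega(n log n).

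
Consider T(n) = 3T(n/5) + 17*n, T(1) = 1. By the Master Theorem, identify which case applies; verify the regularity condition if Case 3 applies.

a=3, b=5, f(n)=17*n.
log_5(3) = 0.6826 < 1.
f(n) = Omega(n^(0.6826+epsilon)) for some epsilon > 0, so Case 3 is the candidate.
Regularity: a*f(n/b) = 3*17*(n/5)^1 = (3/5)*17*n^1 <= c*f(n) with c = 3/5 < 1. Satisfied.
Case 3: T(n) = Theta(n).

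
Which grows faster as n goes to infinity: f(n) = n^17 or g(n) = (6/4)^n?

g(n) = (6/4)^n grows faster: (6/4)^n is exponential with base 6/4 > 1, dominating every polynomial.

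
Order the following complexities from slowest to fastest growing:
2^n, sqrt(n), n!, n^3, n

Ordered by growth rate: sqrt(n) < n < n^3 < 2^n < n!.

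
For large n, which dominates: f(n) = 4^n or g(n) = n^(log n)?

f(n) = 4^n grows faster: take logs: log(n^(log n)) = (log n)^2, log(4^n) = n log 4; n dominates (log n)^2.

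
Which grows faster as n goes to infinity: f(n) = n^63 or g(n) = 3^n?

g(n) = 3^n grows faster: any exponential with base > 1 dominates every polynomial.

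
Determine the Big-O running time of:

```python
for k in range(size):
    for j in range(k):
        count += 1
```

Time complexity: O(n^2).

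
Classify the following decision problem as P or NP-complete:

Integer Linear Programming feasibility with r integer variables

This problem is NP-complete: ILP feasibility is NP-complete (LP relaxation is in P).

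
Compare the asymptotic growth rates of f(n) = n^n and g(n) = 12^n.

f(n) = n^n grows faster: n^n / 12^n = (n/12)^n -> infinity once n > 12.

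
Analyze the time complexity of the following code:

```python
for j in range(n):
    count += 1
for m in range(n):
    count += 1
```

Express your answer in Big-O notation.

Time complexity: O(n).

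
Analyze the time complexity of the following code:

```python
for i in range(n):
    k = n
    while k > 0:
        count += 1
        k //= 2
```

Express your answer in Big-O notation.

Time complexity: O(n log n).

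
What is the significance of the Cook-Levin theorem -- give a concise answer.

The Cook-Levin theorem proves that SAT is NP-complete. It was the first problem shown to be NP-complete, establishing the foundation for proving other problems NP-complete via reductions from SAT.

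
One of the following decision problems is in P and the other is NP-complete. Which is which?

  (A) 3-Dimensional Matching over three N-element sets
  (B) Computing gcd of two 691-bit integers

(A) is NP-complete: one of Karp's 21 NP-complete problems.
(B) is P: the Euclidean algorithm runs in polynomial time in the bit-length.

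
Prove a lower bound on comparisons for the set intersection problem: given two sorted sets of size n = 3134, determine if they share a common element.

For two sorted arrays of size n = 3134, any correct algorithm must examine Omega(n) elements. If fewer are examined, an adversary places a common element in an unexamined gap. A merge-based scan achieves O(n), so the bound is tight.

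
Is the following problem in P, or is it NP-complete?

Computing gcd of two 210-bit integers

This problem is in P: the Euclidean algorithm runs in polynomial time in the bit-length.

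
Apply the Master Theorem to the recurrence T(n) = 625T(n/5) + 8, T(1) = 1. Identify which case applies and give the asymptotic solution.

a=625, b=5, f(n)=8.
log_5(625) = 4 > 0.
Since f(n) = O(n^0) is polynomially smaller than n^4, Case 1 applies.
T(n) = Theta(n^4).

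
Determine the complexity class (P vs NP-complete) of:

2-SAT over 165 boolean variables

This problem is in P: 2-SAT is solvable in linear time via implication-graph SCCs.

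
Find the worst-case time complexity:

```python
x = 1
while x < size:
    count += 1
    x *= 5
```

Time complexity: O(log n).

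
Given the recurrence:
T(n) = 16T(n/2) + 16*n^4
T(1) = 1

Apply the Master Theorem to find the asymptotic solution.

a=16, b=2, f(n)=16*n^4. log_2(16) = 4. Case 2: T(n) = O(n^4 log n).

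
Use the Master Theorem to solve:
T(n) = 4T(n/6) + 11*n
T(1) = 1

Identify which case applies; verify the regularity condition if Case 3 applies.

a=4, b=6, f(n)=11*n.
log_6(4) = 0.7737 < 1.
f(n) = Omega(n^(0.7737+epsilon)) for some epsilon > 0, so Case 3 is the candidate.
Regularity: a*f(n/b) = 4*11*(n/6)^1 = (4/6)*11*n^1 <= c*f(n) with c = 4/6 < 1. Satisfied.
Case 3: T(n) = Theta(n).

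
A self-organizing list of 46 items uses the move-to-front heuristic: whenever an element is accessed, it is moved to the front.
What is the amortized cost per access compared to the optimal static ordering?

With potential Phi = number of inversions between the MTF list and the optimal static list (at most C(46,2)), each access has amortized cost at most 2 * (cost under optimal static ordering). This is the move-to-front 2-competitiveness result.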